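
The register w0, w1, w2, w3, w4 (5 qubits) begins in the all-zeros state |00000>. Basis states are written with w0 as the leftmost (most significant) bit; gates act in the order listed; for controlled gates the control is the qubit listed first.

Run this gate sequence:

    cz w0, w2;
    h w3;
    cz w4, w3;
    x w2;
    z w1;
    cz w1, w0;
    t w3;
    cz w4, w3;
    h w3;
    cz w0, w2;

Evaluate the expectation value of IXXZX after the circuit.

In the final state, IXXZX has expectation 0.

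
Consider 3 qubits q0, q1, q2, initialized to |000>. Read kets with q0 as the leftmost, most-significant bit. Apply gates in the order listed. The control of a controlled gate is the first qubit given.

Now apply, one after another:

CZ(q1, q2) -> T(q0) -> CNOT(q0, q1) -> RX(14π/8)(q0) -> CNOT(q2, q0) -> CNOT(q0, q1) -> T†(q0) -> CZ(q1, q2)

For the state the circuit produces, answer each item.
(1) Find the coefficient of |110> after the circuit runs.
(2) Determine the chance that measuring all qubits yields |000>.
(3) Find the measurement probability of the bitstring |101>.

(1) The final state's coefficient on |110> equals -sqrt(2 - sqrt(2))*exp(I*pi/4)/2.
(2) Outcome |000> occurs with probability sqrt(2)/4 + 1/2.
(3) The probability of measuring |101> is 0.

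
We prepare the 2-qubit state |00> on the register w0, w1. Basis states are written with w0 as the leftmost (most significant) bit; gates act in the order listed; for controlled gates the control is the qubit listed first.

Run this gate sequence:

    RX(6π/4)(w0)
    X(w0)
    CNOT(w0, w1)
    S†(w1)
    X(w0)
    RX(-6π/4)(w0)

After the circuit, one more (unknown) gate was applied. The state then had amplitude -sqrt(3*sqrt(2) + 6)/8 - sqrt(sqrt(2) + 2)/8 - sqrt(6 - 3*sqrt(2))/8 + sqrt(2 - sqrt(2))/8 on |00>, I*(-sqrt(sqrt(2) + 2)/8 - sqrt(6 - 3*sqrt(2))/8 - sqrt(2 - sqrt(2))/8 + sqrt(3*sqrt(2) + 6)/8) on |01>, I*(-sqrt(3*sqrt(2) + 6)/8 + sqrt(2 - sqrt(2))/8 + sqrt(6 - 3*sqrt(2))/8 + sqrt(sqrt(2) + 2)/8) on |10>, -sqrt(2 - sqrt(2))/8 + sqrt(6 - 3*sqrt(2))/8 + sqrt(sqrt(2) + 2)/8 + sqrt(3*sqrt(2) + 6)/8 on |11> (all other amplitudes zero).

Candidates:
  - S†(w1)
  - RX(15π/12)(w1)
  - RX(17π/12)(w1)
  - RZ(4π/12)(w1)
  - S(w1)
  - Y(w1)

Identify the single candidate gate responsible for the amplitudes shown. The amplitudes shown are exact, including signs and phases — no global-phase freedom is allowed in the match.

The unique candidate consistent with the amplitudes is RX(17π/12)(w1).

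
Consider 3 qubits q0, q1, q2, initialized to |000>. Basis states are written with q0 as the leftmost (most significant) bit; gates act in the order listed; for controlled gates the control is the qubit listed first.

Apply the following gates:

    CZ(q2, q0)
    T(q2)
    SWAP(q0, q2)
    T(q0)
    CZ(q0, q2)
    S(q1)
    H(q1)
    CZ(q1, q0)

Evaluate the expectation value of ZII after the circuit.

The observable ZII averages to 1.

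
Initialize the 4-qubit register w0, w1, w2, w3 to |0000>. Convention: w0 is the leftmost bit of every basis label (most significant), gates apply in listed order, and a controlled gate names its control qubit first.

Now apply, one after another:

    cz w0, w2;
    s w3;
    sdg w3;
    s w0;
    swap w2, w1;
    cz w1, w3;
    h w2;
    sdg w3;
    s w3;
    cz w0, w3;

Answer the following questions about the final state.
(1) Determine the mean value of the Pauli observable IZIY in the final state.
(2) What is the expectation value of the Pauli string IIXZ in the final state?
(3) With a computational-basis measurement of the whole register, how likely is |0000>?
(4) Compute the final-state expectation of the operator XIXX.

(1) The observable IZIY averages to 0.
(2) The expectation value of IIXZ is 1.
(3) The probability of measuring |0000> is 1/2.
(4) The expectation value of XIXX is 0.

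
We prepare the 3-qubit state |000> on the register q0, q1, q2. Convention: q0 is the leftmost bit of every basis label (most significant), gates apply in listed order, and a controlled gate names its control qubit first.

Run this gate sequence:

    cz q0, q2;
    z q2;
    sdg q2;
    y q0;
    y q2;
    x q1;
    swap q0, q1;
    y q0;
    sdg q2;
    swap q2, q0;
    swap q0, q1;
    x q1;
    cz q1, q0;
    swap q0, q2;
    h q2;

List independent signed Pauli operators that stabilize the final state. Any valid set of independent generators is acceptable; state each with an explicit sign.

One valid set of independent stabilizer generators is -IIX, +ZII, +IZI (any independent generating set of the same group is equally correct).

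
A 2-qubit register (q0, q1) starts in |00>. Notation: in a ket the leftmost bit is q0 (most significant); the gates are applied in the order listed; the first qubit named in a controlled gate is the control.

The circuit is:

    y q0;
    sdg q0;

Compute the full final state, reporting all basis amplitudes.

After the circuit, the state carries amplitude 1 on |10>, and 0 on every other basis state.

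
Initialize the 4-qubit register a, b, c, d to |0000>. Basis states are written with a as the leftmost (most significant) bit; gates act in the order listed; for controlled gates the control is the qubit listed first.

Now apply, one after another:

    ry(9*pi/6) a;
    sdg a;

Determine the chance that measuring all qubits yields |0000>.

The probability of measuring |0000> is 1/2.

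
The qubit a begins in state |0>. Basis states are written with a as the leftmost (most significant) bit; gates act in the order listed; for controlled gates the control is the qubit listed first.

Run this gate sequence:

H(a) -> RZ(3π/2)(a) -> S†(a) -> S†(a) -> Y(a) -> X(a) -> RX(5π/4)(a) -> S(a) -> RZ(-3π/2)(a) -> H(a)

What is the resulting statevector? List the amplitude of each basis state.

The resulting statevector has amplitude -sqrt(sqrt(2) + 2)/4 + sqrt(2 - sqrt(2))/4 - I*sqrt(sqrt(2) + 2)/4 - I*sqrt(2 - sqrt(2))/4 on |0>, -sqrt(2 - sqrt(2))/4 + sqrt(sqrt(2) + 2)/4 - I*sqrt(sqrt(2) + 2)/4 - I*sqrt(2 - sqrt(2))/4 on |1>.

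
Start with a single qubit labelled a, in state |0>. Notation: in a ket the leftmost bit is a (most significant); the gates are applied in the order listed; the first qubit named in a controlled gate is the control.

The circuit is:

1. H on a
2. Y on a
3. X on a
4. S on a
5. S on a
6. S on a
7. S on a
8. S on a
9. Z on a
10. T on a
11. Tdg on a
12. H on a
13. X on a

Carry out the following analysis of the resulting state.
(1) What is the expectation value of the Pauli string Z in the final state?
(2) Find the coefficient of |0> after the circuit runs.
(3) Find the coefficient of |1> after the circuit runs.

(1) The observable Z averages to 0. Key observation: the block from step 5 through step 8 cancels to the identity and can be dropped.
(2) The final state's coefficient on |0> equals 1/2 + I/2.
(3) The amplitude on |1> is -1/2 + I/2.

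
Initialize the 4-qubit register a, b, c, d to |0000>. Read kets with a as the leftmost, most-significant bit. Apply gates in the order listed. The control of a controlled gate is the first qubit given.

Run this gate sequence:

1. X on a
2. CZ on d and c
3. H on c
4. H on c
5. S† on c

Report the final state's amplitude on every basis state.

The resulting statevector has amplitude 1 on |1000>, and 0 on every other basis state. Key observation: the block from step 3 through step 4 cancels to the identity and can be dropped.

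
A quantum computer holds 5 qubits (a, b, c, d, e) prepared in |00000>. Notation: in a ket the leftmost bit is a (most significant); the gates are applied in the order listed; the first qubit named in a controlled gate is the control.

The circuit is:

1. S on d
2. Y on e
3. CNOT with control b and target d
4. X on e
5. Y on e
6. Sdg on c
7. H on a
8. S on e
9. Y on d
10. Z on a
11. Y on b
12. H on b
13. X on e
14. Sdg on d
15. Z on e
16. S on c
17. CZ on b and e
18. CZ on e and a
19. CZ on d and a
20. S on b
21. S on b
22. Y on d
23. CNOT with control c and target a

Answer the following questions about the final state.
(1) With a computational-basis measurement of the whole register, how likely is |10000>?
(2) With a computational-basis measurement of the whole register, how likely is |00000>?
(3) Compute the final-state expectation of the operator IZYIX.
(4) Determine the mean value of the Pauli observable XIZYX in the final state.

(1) A full measurement returns |10000> with probability 1/4.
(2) A full measurement returns |00000> with probability 1/4.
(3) The expectation value of IZYIX is 0.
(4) The observable XIZYX averages to 0.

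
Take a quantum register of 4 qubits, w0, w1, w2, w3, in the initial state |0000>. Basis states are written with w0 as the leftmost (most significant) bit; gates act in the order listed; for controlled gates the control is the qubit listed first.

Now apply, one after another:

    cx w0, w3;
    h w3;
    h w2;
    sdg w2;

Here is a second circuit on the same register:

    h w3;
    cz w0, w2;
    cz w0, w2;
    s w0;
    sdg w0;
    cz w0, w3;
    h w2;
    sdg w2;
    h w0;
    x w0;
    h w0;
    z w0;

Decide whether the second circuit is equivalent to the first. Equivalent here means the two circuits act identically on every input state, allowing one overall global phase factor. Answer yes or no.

Yes — the two circuits implement the same unitary up to a global phase.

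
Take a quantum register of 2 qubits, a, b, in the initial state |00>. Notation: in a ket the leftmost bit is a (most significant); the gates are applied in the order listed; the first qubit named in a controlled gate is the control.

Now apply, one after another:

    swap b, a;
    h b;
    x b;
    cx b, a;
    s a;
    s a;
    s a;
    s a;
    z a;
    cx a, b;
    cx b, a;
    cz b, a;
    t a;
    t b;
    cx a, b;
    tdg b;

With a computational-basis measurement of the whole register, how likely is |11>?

A full measurement returns |11> with probability 1/2. Key observation: the block from step 5 through step 8 cancels to the identity and can be dropped.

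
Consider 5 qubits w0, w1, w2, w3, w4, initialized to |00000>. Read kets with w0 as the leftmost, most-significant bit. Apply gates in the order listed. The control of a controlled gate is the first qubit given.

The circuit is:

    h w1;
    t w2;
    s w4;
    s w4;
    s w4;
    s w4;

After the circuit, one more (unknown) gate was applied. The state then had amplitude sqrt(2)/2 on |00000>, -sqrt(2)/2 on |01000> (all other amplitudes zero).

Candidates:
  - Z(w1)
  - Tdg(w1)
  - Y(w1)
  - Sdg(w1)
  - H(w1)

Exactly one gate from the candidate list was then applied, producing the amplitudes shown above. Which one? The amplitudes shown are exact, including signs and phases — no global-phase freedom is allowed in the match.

The unique candidate consistent with the amplitudes is Z(w1). Key observation: the block from step 3 through step 6 cancels to the identity and can be dropped.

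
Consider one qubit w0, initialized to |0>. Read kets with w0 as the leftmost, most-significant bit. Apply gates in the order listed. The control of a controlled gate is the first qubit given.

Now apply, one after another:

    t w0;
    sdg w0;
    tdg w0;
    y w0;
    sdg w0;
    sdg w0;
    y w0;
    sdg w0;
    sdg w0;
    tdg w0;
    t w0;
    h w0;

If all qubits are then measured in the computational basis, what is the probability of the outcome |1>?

The probability of measuring |1> is 1/2.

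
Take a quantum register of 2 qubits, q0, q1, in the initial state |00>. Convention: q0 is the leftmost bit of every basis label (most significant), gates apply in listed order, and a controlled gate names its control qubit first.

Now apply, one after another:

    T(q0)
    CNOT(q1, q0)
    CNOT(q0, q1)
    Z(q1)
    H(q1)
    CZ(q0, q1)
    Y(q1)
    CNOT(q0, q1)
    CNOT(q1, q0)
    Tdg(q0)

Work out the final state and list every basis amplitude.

The resulting statevector has amplitude -sqrt(2)*I/2 on |00>, 0 on |01>, 0 on |10>, sqrt(2)*exp(I*pi/4)/2 on |11>.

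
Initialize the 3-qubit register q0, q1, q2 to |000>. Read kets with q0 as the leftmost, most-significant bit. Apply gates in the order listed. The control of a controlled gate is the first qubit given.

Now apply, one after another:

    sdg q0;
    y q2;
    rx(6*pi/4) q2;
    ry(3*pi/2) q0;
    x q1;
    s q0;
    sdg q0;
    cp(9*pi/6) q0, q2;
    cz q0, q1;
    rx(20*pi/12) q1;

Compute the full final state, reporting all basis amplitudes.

After the circuit, the state carries amplitude I/4 on |000>, 1/4 on |001>, sqrt(3)/4 on |010>, -sqrt(3)*I/4 on |011>, I/4 on |100>, -I/4 on |101>, sqrt(3)/4 on |110>, -sqrt(3)/4 on |111>.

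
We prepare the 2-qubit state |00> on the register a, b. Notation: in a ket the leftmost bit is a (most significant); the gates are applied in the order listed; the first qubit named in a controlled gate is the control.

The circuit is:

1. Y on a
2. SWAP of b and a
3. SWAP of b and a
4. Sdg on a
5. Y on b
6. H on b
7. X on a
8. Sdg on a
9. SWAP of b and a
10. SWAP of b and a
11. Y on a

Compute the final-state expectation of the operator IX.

The expectation value of IX is -1.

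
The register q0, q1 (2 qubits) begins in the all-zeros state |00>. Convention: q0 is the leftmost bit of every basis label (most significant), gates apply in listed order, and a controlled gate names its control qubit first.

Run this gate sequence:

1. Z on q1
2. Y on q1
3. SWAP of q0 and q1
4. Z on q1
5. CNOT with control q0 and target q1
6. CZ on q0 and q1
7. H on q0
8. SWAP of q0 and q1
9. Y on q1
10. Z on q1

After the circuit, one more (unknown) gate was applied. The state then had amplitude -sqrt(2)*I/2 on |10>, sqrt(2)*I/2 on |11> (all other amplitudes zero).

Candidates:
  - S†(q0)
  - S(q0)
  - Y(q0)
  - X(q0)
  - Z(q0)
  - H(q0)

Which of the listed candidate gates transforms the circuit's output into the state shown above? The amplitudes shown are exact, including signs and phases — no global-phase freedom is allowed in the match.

The unique candidate consistent with the amplitudes is S†(q0).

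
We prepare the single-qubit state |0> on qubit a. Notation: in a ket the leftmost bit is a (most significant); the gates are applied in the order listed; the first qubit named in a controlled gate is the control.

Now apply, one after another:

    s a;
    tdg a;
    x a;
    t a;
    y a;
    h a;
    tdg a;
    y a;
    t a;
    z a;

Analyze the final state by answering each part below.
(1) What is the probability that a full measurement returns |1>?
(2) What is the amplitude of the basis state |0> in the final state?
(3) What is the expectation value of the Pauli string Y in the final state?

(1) A full measurement returns |1> with probability 1/2.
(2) The amplitude on |0> is -sqrt(2)/2.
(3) The observable Y averages to 1.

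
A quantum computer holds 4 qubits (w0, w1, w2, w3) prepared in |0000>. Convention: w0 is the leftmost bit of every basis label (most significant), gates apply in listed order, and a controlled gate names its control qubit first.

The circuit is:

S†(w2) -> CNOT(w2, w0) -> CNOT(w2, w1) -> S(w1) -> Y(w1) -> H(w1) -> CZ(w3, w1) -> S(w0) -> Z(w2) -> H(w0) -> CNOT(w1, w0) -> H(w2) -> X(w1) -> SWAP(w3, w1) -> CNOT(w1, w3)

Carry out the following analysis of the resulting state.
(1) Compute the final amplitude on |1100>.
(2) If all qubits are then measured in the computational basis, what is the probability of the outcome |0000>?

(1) The amplitude on |1100> is 0.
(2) Outcome |0000> occurs with probability 1/8.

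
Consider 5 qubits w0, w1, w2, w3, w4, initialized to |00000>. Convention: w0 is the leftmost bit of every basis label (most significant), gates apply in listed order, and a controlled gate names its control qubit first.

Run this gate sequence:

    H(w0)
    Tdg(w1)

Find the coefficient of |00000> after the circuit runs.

|00000> carries amplitude sqrt(2)/2 in the final state.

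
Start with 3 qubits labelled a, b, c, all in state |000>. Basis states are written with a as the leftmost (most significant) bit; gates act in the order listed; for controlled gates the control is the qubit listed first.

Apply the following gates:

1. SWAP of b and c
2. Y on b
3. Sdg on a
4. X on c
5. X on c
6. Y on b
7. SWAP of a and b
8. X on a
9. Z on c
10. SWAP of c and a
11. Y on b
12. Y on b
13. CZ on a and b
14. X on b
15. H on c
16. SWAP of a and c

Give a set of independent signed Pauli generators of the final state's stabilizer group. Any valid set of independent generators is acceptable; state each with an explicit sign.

The final state is stabilized by the group generated by -XII, -IZI, +IIZ; other independent generating sets are equally valid.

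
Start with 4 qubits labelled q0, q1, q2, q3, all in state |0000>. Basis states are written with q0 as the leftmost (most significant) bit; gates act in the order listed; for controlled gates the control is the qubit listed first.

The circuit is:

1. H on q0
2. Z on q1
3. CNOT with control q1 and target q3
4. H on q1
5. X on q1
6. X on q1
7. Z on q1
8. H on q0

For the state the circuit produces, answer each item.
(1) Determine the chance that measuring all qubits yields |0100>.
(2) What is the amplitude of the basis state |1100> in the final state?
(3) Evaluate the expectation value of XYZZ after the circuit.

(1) The probability of measuring |0100> is 1/2.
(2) The final state's coefficient on |1100> equals 0.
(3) In the final state, XYZZ has expectation 0.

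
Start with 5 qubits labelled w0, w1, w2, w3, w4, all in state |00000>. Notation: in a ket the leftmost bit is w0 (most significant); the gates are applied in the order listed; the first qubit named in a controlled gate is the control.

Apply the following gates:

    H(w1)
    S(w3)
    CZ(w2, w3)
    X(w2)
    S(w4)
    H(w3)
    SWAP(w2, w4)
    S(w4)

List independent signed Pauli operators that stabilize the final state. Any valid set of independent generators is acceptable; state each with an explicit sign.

The final state is stabilized by the group generated by +IXIII, +IIIXI, +ZIIII, +IIZII, -IIIIZ; other independent generating sets are equally valid.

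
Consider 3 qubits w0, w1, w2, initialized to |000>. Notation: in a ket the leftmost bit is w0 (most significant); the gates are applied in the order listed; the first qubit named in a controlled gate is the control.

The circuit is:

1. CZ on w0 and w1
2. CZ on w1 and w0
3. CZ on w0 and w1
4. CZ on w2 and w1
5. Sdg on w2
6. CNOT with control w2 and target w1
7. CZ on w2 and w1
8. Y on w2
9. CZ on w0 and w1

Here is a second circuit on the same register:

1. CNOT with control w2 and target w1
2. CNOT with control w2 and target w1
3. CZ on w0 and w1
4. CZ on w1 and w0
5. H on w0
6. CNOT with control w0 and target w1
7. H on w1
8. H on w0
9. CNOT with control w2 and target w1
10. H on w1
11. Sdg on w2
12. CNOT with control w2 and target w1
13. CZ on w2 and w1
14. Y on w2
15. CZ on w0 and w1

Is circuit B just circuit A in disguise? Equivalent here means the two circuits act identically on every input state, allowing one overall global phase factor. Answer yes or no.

No — the two circuits implement different unitaries, even allowing a global phase.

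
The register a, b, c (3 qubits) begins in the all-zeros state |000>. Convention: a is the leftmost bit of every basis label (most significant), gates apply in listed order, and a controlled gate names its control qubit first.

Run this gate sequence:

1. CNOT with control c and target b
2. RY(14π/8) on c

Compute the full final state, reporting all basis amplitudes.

After the circuit, the state carries amplitude -sqrt(sqrt(2) + 2)/2 on |000>, sqrt(2 - sqrt(2))/2 on |001>, and 0 on every other basis state.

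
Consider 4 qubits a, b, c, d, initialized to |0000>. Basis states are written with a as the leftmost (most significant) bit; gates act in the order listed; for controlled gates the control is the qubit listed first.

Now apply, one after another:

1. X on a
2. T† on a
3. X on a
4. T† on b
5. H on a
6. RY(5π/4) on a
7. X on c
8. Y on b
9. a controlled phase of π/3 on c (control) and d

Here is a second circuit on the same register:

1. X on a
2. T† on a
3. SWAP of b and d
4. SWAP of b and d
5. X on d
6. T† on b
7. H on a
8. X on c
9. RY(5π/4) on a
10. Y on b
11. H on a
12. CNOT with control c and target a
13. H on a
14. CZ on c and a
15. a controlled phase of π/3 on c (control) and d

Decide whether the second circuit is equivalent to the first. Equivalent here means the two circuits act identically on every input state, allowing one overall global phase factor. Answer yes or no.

No, they are not equivalent — no single phase factor reconciles the two unitaries.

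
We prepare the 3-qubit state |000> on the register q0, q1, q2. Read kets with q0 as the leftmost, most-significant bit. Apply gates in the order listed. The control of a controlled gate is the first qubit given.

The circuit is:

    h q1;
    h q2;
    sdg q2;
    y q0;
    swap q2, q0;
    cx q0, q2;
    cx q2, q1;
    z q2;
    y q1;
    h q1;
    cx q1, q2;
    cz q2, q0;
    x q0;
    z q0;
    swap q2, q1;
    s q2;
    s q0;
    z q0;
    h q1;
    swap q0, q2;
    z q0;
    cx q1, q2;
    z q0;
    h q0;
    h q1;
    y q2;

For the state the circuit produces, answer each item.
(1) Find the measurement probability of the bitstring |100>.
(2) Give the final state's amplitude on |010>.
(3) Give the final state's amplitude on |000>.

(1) The probability of measuring |100> is 1/4.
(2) |010> carries amplitude 0 in the final state.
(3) The amplitude on |000> is -I/2.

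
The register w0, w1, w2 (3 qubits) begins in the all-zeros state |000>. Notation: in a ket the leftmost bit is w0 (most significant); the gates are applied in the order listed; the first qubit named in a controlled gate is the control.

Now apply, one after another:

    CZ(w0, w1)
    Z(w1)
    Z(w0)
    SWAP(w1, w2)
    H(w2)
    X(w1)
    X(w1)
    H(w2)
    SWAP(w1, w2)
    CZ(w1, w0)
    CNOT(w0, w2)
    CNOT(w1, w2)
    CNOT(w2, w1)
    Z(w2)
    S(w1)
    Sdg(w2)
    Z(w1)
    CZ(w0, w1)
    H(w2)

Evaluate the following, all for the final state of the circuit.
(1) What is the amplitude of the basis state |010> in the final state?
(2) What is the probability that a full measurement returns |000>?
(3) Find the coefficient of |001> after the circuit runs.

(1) |010> carries amplitude 0 in the final state. Key observation: steps 4-9 multiply out to the identity, so the circuit reduces to the remaining gates.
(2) The probability of measuring |000> is 1/2.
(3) The final state's coefficient on |001> equals sqrt(2)/2.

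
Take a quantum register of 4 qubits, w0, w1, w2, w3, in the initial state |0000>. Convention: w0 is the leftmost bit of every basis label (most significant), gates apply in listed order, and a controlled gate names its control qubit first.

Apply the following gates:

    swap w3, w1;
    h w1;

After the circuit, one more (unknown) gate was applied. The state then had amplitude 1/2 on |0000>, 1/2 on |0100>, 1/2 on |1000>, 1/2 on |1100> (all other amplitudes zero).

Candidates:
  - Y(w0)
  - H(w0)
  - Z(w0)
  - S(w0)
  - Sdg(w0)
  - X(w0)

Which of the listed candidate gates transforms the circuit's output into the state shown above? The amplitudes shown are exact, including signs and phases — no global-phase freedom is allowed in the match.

It was H(w0) that produced the state shown.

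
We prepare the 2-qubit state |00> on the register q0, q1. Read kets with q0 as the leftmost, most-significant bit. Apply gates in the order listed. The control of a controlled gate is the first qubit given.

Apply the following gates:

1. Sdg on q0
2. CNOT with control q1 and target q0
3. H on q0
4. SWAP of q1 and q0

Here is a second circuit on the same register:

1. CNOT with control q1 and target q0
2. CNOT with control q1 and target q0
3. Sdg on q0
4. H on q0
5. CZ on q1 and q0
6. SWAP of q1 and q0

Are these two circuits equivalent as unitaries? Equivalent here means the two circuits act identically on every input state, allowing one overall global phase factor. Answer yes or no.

Yes — the two circuits implement the same unitary up to a global phase.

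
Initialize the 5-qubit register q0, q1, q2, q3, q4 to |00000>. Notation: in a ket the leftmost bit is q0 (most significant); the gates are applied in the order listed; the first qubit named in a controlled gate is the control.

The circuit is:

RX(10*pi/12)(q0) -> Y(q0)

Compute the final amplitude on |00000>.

The amplitude on |00000> is -sqrt(6)/4 - sqrt(2)/4.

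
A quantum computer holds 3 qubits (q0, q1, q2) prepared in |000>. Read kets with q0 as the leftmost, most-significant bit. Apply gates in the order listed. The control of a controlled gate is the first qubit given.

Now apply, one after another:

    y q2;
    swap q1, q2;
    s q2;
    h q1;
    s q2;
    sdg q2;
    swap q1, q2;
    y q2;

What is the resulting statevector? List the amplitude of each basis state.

After the circuit, the state carries amplitude -sqrt(2)/2 on |000>, -sqrt(2)/2 on |001>, and 0 on every other basis state.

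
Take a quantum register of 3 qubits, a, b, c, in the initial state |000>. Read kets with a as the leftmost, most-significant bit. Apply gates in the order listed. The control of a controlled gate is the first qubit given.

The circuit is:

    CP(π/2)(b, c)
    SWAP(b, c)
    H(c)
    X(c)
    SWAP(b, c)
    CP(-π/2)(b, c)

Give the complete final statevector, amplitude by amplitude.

The final amplitudes are sqrt(2)/2 on |000>, sqrt(2)/2 on |010>, and 0 on every other basis state.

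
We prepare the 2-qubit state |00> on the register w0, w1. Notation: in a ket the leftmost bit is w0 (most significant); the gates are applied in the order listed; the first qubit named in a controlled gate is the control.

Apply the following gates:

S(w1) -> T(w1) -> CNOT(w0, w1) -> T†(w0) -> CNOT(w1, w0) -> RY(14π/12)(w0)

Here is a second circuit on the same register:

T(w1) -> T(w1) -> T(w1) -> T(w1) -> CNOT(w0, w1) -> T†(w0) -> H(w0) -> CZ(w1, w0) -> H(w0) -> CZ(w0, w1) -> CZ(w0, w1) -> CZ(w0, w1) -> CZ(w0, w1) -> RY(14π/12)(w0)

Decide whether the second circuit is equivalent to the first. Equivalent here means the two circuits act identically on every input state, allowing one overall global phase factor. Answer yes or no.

No: there is an input state on which the two circuits produce genuinely different outputs (not merely differing by a phase).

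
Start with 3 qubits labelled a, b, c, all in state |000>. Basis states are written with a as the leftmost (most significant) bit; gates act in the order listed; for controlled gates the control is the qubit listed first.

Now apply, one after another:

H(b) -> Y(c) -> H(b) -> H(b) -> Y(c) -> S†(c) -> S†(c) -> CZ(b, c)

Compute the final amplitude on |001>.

The amplitude on |001> is 0. Key observation: gates 2-5 undo each other exactly, leaving only the rest of the circuit to track.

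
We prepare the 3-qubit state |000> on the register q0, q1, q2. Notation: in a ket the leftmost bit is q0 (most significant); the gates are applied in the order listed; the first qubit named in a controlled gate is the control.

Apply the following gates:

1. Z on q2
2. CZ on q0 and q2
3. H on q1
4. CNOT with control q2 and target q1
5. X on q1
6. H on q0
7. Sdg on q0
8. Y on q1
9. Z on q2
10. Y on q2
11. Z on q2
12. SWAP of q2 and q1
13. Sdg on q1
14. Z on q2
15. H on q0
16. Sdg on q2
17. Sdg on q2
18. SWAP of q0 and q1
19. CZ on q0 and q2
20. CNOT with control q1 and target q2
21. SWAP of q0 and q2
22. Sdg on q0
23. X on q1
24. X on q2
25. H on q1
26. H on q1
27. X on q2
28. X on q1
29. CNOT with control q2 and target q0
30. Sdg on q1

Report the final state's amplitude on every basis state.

After the circuit, the state carries amplitude 0 on |000>, sqrt(2)*(1 - I)/4 on |001>, 0 on |010>, sqrt(2)*(1 - I)/4 on |011>, 0 on |100>, sqrt(2)*(1 + I)/4 on |101>, 0 on |110>, sqrt(2)*(1 + I)/4 on |111>. Key observation: steps 23-28 multiply out to the identity, so the circuit reduces to the remaining gates.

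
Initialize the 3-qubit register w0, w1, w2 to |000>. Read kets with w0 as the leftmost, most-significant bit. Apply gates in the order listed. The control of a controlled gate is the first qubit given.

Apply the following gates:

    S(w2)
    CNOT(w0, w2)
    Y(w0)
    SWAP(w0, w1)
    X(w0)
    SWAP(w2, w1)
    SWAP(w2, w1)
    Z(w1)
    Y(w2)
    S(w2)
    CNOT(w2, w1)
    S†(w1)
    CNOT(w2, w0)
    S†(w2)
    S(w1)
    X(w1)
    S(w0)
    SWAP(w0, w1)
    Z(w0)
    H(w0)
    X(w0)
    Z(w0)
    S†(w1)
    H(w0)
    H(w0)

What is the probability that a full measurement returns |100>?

A full measurement returns |100> with probability 0. Key observation: the block from step 24 through step 25 cancels to the identity and can be dropped.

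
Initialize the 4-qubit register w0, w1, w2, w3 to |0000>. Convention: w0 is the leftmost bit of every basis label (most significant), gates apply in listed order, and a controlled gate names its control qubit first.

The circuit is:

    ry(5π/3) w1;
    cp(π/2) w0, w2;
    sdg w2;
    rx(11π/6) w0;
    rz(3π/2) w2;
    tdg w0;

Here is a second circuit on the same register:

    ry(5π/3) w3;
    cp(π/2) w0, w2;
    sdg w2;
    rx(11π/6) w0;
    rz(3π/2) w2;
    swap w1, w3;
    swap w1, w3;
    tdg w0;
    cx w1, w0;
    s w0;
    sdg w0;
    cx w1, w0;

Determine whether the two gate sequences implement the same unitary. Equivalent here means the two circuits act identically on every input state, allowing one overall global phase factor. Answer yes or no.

No, they are not equivalent — no single phase factor reconciles the two unitaries.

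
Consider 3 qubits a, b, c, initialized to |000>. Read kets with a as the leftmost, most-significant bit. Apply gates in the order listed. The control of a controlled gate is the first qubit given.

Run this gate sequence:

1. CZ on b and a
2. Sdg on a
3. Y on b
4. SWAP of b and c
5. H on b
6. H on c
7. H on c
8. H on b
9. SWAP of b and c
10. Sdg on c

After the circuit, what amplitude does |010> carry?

The amplitude on |010> is I.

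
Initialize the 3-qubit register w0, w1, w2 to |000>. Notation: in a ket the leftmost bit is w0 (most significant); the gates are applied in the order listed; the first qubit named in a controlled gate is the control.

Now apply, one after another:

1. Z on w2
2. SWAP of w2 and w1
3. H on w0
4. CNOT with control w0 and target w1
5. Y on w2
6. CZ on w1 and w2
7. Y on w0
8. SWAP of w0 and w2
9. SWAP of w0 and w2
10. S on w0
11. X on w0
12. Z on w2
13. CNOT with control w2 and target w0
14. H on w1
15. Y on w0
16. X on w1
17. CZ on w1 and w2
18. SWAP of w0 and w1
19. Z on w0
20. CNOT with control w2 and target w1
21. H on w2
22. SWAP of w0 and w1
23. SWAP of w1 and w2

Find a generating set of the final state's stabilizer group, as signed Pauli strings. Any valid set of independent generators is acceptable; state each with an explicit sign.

One valid set of independent stabilizer generators is +YIZ, -IXI, -ZIX (any independent generating set of the same group is equally correct). Key observation: gates 8-9 undo each other exactly, leaving only the rest of the circuit to track.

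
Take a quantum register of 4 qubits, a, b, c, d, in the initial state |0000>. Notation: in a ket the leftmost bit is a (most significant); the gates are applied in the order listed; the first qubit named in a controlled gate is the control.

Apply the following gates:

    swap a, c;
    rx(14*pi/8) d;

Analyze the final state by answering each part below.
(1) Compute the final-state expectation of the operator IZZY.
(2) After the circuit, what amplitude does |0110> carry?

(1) The expectation value of IZZY is sqrt(2)/2.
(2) The amplitude on |0110> is 0.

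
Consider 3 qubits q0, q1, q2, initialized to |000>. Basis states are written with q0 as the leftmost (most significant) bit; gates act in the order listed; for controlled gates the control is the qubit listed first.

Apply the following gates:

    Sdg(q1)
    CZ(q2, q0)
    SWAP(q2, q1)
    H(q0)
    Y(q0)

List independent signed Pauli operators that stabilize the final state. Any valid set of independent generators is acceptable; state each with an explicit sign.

The final state is stabilized by the group generated by -XII, +IZI, +IIZ; other independent generating sets are equally valid.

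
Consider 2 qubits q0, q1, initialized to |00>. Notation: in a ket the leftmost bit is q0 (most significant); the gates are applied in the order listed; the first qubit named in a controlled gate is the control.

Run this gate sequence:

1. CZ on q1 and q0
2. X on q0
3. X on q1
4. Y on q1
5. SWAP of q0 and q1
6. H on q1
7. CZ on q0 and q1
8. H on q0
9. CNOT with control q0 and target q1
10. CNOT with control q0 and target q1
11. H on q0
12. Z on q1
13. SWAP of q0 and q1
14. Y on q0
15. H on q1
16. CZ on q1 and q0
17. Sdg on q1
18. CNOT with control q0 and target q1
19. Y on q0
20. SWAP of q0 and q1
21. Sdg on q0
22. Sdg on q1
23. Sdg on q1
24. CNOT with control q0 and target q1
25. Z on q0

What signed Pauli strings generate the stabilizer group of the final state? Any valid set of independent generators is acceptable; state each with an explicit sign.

The stabilizer group can be generated by +YZ, +ZY, among other valid generating sets.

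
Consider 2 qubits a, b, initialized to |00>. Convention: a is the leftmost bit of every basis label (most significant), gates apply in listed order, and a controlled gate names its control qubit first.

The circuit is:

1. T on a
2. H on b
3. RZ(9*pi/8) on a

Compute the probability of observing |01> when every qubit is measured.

The probability of measuring |01> is 1/2.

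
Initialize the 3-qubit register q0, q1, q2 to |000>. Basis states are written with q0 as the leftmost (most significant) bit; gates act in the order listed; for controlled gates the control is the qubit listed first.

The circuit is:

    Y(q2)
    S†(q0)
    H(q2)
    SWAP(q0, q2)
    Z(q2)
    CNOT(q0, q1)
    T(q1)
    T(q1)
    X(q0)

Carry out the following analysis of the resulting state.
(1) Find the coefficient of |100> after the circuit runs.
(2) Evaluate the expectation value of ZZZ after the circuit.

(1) |100> carries amplitude sqrt(2)*I/2 in the final state.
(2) The expectation value of ZZZ is -1.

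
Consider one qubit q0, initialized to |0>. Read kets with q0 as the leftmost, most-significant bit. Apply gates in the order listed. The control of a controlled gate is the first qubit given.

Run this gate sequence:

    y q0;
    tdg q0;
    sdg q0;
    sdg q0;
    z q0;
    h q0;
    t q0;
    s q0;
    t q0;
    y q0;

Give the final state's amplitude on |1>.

The amplitude on |1> is sqrt(2)*exp(3*I*pi/4)/2.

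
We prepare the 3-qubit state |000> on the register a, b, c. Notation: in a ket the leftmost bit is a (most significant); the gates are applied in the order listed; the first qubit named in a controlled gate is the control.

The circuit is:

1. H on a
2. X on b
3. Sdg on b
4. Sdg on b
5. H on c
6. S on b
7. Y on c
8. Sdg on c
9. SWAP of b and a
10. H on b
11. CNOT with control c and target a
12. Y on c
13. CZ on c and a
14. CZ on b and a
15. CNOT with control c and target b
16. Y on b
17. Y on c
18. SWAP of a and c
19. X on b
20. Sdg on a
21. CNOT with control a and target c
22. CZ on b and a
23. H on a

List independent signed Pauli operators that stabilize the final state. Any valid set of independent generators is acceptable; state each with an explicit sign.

The stabilizer group can be generated by -XZI, +ZXI, -IIZ, among other valid generating sets.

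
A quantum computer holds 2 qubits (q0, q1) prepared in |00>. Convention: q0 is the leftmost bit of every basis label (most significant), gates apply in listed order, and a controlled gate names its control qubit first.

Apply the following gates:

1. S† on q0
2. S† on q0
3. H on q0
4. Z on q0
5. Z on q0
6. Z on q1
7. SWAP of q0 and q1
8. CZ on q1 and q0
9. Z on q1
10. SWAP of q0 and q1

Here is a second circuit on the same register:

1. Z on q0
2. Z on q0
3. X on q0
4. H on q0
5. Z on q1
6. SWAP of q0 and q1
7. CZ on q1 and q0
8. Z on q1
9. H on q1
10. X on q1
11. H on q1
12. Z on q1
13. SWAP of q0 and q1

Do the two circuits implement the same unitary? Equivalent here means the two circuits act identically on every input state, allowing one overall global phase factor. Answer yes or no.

No: there is an input state on which the two circuits produce genuinely different outputs (not merely differing by a phase).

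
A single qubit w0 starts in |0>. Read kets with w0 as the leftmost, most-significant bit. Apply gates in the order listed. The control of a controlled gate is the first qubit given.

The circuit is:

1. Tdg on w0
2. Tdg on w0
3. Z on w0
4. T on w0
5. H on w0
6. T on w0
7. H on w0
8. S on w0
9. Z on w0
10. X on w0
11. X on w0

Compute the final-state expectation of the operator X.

In the final state, X has expectation -sqrt(2)/2.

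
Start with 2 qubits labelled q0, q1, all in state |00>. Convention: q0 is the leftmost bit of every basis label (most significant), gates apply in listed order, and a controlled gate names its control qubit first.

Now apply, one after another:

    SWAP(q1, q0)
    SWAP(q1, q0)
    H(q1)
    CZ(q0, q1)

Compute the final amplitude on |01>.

The amplitude on |01> is sqrt(2)/2. Key observation: gates 1-2 undo each other exactly, leaving only the rest of the circuit to track.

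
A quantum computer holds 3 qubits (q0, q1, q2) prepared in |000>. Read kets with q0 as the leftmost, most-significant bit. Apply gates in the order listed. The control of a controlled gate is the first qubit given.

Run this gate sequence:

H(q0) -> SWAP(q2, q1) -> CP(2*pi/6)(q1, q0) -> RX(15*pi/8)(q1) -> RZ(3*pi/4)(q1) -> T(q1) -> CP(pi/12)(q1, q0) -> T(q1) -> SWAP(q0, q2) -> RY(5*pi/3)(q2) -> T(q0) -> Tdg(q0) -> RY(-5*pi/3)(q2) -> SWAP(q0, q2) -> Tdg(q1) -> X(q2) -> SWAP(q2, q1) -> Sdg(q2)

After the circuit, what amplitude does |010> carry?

|010> carries amplitude sqrt(2)*exp(5*I*pi/8)*cos(pi/16)/2 in the final state. Key observation: gates 8-15 undo each other exactly, leaving only the rest of the circuit to track.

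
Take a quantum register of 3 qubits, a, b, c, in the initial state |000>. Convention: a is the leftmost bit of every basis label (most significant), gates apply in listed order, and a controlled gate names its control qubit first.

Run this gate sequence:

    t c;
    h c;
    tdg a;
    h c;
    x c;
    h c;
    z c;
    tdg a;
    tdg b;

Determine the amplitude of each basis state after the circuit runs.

After the circuit, the state carries amplitude sqrt(2)/2 on |000>, sqrt(2)/2 on |001>, and 0 on every other basis state.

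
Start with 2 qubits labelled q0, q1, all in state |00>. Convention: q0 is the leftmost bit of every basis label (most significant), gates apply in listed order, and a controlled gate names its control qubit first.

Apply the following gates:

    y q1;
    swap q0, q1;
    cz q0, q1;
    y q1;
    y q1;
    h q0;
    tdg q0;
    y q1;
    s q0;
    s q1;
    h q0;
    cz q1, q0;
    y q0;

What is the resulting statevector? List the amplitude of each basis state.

The resulting statevector has amplitude 0 on |00>, 1/2 + exp(I*pi/4)/2 on |01>, 0 on |10>, 1/2 - exp(I*pi/4)/2 on |11>.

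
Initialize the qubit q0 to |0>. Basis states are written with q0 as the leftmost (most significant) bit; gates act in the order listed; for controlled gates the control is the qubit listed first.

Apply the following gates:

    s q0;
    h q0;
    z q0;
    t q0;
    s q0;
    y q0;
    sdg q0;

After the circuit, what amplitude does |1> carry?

The final state's coefficient on |1> equals sqrt(2)/2.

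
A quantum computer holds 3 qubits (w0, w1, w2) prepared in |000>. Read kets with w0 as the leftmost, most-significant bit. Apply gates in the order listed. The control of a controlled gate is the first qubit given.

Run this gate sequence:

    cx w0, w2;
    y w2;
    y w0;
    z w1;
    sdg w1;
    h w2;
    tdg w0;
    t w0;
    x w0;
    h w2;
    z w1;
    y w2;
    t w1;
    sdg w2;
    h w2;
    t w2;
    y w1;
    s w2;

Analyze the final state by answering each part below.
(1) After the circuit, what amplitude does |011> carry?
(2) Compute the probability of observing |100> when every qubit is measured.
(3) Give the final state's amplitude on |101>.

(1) |011> carries amplitude -sqrt(2)*exp(3*I*pi/4)/2 in the final state.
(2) The probability of measuring |100> is 0.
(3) |101> carries amplitude 0 in the final state.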